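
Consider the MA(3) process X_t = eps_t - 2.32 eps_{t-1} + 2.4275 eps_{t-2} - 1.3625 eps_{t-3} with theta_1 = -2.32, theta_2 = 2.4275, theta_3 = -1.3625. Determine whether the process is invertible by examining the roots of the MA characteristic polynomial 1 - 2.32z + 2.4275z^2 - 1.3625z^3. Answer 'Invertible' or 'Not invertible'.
\text{Not invertible}

The MA(q) characteristic polynomial is P(z) = 1 - 2.32z + 2.4275z^2 - 1.3625z^3.
Invertibility requires all roots to lie outside the unit circle, i.e. |z| > 1 for every root.
Degree 3: look for a simple real root z0 first, then factor out (1 - z/z0) and solve the remaining quadratic.
Testing z0 = 0.8: P(0.8) = 1 + (-2.32)(0.8) + (2.4275)(0.8)^2 + (-1.3625)(0.8)^3
  = 1 + (-1.856) + (1.5536) + (-0.6976) = 0.  So z_0 = 0.8 is a root, |z_0| = 0.8.
Divide out the factor (1 - 1.25 z) = (1 - z/z0) (since 1/z0 = 1.25):
  P(z) = (1 - 1.25 z)(1 + (-1.07) z + (1.09) z^2)
  [check: z-coef -1.07 - (1.25) = -2.32; z^2-coef 1.09 - (1.25)(-1.07) = 2.4275; z^3-coef -(1.25)(1.09) = -1.3625.]
Remaining roots from the quadratic factor 1 + (-1.07) z + (1.09) z^2:
  Set 1 + (-1.07) z + (1.09) z^2 = 0, i.e. a z^2 + b z + c = 0 with a = 1.09, b = -1.07, c = 1.
  Discriminant D = b^2 - 4ac = (-1.07)^2 - 4*(1.09)*1 = 1.1449 - (4.36) = -3.2151.
  D < 0, so the roots are the complex-conjugate pair z = (-b +/- i sqrt(-D)) / (2a) = 0.4908 +/- 0.8225i.
  For a conjugate pair |z|^2 = z * conj(z) = (product of roots) = c/a = 1/(1.09) = 0.917431, so |z| = sqrt(0.917431) = 0.9578 for both roots.
Moduli of all roots: 0.8000, 0.9578, 0.9578.
All moduli strictly greater than 1? No.
Verdict: Not invertible.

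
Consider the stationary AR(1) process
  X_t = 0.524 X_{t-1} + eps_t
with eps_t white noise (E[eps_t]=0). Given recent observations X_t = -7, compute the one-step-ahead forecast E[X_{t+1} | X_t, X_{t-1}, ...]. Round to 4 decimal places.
E[X_{t+1} \mid \mathcal F_t] = -3.6680

For an AR(p) model X_t = c + sum_i phi_i X_{t-i} + eps_t, the
one-step-ahead conditional mean is
  E[X_{t+1} | X_t, ...] = c + sum_i phi_i X_{t+1-i}.
Substitute known values:
  E[X_{t+1} | ...] = (0.524) * (-7)
                   = -3.6680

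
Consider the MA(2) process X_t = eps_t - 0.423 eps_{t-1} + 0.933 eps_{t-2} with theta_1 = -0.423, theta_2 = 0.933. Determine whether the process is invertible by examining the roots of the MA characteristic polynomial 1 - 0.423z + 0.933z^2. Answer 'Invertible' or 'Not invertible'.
\text{Invertible}

The MA(q) characteristic polynomial is P(z) = 1 - 0.423z + 0.933z^2.
Invertibility requires all roots to lie outside the unit circle, i.e. |z| > 1 for every root.
Set 1 + (-0.423) z + (0.933) z^2 = 0, i.e. a z^2 + b z + c = 0 with a = 0.933, b = -0.423, c = 1.
Discriminant D = b^2 - 4ac = (-0.423)^2 - 4*(0.933)*1 = 0.178929 - (3.732) = -3.553071.
D < 0, so the roots are the complex-conjugate pair z = (-b +/- i sqrt(-D)) / (2a) = 0.2267 +/- 1.0102i.
For a conjugate pair |z|^2 = z * conj(z) = (product of roots) = c/a = 1/(0.933) = 1.071811, so |z| = sqrt(1.071811) = 1.0353 for both roots.
Moduli of all roots: 1.0353, 1.0353.
All moduli strictly greater than 1? Yes.
Verdict: Invertible.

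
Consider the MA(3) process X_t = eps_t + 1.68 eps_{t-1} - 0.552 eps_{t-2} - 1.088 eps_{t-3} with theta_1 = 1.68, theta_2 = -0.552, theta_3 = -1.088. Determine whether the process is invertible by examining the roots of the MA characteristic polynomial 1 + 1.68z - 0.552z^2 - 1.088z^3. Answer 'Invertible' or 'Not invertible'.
\text{Not invertible}

The MA(q) characteristic polynomial is P(z) = 1 + 1.68z - 0.552z^2 - 1.088z^3.
Invertibility requires all roots to lie outside the unit circle, i.e. |z| > 1 for every root.
Degree 3: look for a simple real root z0 first, then factor out (1 - z/z0) and solve the remaining quadratic.
Testing z0 = -0.625: P(-0.625) = 1 + (1.68)(-0.625) + (-0.552)(-0.625)^2 + (-1.088)(-0.625)^3
  = 1 + (-1.05) + (-0.215625) + (0.265625) = 0.  So z_0 = -0.625 is a root, |z_0| = 0.625.
Divide out the factor (1 + 1.6 z) = (1 - z/z0) (since 1/z0 = -1.6):
  P(z) = (1 + 1.6 z)(1 + (0.08) z + (-0.68) z^2)
  [check: z-coef 0.08 - (-1.6) = 1.68; z^2-coef -0.68 - (-1.6)(0.08) = -0.552; z^3-coef -(-1.6)(-0.68) = -1.088.]
Remaining roots from the quadratic factor 1 + (0.08) z + (-0.68) z^2:
  Set 1 + (0.08) z + (-0.68) z^2 = 0, i.e. a z^2 + b z + c = 0 with a = -0.68, b = 0.08, c = 1.
  Discriminant D = b^2 - 4ac = (0.08)^2 - 4*(-0.68)*1 = 0.0064 - (-2.72) = 2.7264.
  D >= 0, so the roots are real: z = (-b +/- sqrt(D)) / (2a) = (-0.08 +/- 1.651181) / (-1.36).
    z_1 = (-0.08 + 1.651181) / (-1.36) = -1.1553,   |z_1| = 1.1553.
    z_2 = (-0.08 - 1.651181) / (-1.36) = 1.2729,   |z_2| = 1.2729.
Moduli of all roots: 0.6250, 1.1553, 1.2729.
All moduli strictly greater than 1? No.
Verdict: Not invertible.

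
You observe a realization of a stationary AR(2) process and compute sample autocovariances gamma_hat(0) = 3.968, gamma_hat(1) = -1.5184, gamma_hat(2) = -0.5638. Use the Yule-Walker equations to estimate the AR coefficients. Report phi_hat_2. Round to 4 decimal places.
\hat\phi_{2} = -0.3380

The Yule-Walker equations for an AR(p) process read, in matrix form,
  Gamma_p phi = r_p,   with   (Gamma_p)_{ij} = gamma(|i - j|),
                       (r_p)_i = gamma(i),   i,j = 1..p.
Substitute the sample gammas (Toeplitz matrix and right-hand side of size 2):
  Gamma_p = [[3.968, -1.5184], [-1.5184, 3.968]]
  r_p     = [-1.5184, -0.5638]
Written out:
  3.968 phi_1 - 1.5184 phi_2 = -1.5184
  -1.5184 phi_1 + 3.968 phi_2 = -0.5638
Solve by Cramer's rule:
  det = gamma(0)^2 - gamma(1)^2 = (3.968)^2 - (-1.5184)^2 = 15.745024 - 2.30553856 = 13.43948544
  phi_hat_1 = [gamma(1) gamma(0) - gamma(1) gamma(2)] / det = [(-1.5184)(3.968) - (-1.5184)(-0.5638)] / 13.43948544 = -6.88108512 / 13.43948544 = -0.512
  phi_hat_2 = [gamma(0) gamma(2) - gamma(1)^2] / det = [(3.968)(-0.5638) - (-1.5184)^2] / 13.43948544 = -4.54269696 / 13.43948544 = -0.338
So phi_hat = [-0.5120, -0.3380].
Therefore phi_hat_2 = -0.3380.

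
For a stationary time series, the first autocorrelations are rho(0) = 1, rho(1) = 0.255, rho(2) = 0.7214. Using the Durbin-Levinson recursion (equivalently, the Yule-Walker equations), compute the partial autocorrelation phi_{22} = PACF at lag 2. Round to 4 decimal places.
\phi_{22} = 0.7020

The PACF at lag k is phi_{kk}, the last component of the solution
to the Yule-Walker system G_k phi = r_k where
  (G_k)_{ij} = rho(|i - j|), (r_k)_i = rho(i), i,j = 1..k.
Equivalently, Durbin-Levinson gives phi_{kk} iteratively:
  phi_{11} = rho(1)
  phi_{kk} = [rho(k) - sum_{j=1..k-1} phi_{k-1,j} rho(k-j)]
            / [1 - sum_{j=1..k-1} phi_{k-1,j} rho(j)],
  phi_{k,j} = phi_{k-1,j} - phi_{kk} phi_{k-1,k-j},  j = 1..k-1.
Step k = 1:
  phi_11 = rho(1) = 0.255.
Step k = 2:
  phi_22 = [rho(2) - phi_11 rho(1)] / [1 - phi_11 rho(1)] = [0.7214 - (0.255)(0.255)] / [1 - (0.255)(0.255)]
         = 0.656375 / 0.934975 = 0.702.
Therefore phi_{22} = 0.7020.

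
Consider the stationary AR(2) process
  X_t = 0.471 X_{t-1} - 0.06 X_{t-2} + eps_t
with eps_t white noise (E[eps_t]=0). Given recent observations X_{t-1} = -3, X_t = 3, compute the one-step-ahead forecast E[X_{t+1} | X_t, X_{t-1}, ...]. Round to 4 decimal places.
E[X_{t+1} \mid \mathcal F_t] = 1.5930

For an AR(p) model X_t = c + sum_i phi_i X_{t-i} + eps_t, the
one-step-ahead conditional mean is
  E[X_{t+1} | X_t, ...] = c + sum_i phi_i X_{t+1-i}.
Substitute known values:
  E[X_{t+1} | ...] = (0.471) * (3) + (-0.06) * (-3)
                   = 1.5930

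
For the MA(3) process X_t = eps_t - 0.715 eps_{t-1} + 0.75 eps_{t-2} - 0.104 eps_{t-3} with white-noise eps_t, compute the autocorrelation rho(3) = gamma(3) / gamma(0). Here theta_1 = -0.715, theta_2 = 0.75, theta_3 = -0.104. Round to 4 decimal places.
\rho(3) = -0.0499

For an MA(q) process with theta_0 = 1, the autocovariance is
  gamma(k) = sigma^2 * sum_{i=0..q-k} theta_i * theta_{i+k},
and rho(k) = gamma(k) / gamma(0). Sigma^2 cancels.
  numerator   = (1)*(-0.104) = -0.104.
  denominator = (1)^2 + (-0.715)^2 + (0.75)^2 + (-0.104)^2 = 2.084541.
  rho(3) = -0.104 / 2.084541 = -0.0499.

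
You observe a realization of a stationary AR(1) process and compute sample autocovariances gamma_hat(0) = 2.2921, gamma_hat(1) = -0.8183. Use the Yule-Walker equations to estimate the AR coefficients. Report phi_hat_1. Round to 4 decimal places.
\hat\phi_{1} = -0.3570

The Yule-Walker equations for an AR(p) process read, in matrix form,
  Gamma_p phi = r_p,   with   (Gamma_p)_{ij} = gamma(|i - j|),
                       (r_p)_i = gamma(i),   i,j = 1..p.
Substitute the sample gammas (Toeplitz matrix and right-hand side of size 1):
  Gamma_p = [[2.2921]]
  r_p     = [-0.8183]
With p = 1 this is the single equation gamma(0) phi_1 = gamma(1):
  phi_hat_1 = gamma(1) / gamma(0) = -0.8183 / 2.2921 = -0.3570.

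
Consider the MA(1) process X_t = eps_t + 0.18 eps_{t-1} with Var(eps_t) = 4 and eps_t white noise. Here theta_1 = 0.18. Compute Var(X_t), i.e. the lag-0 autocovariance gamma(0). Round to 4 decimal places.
\gamma(0) = 4.1296

For an MA(q) process X_t = eps_t + sum_i theta_i eps_{t-i} with
Var(eps_t) = sigma^2, the variance is
  gamma(0) = sigma^2 * (1 + sum_i theta_i^2).
  sum_i theta_i^2 = (0.18)^2 = 0.0324.
  gamma(0) = 4 * (1 + 0.0324) = 4 * 1.0324 = 4.1296.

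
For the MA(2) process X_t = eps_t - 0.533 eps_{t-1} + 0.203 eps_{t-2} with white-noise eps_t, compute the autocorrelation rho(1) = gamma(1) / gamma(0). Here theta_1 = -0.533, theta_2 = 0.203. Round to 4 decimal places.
\rho(1) = -0.4838

For an MA(q) process with theta_0 = 1, the autocovariance is
  gamma(k) = sigma^2 * sum_{i=0..q-k} theta_i * theta_{i+k},
and rho(k) = gamma(k) / gamma(0). Sigma^2 cancels.
  numerator   = (1)*(-0.533) + (-0.533)*(0.203) = -0.641199.
  denominator = (1)^2 + (-0.533)^2 + (0.203)^2 = 1.325298.
  rho(1) = -0.641199 / 1.325298 = -0.4838.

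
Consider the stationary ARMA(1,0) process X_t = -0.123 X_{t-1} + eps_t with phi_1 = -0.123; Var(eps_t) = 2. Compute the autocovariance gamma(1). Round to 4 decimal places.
\gamma(1) = -0.2498

Multiply the model equation by X_{t-k} and take expectations. With theta_0 = psi_0 = 1 and psi_j the MA(infinity) weights, this gives
  gamma(k) - sum_i phi_i gamma(k-i) = c_k,
  c_k = sigma^2 * sum_{j=k..q} theta_j psi_{j-k}   (c_k = 0 for k > q),
using gamma(-m) = gamma(m).
Pure AR (q = 0): c_0 = sigma^2 = 2, c_k = 0 for k >= 1.
Equations for k = 0 and k = 1 (AR order 1):
  gamma(0) = phi_1 gamma(1) + c_0
  gamma(1) = phi_1 gamma(0) + c_1
Substituting the second into the first: gamma(0) (1 - phi_1^2) = c_0 + phi_1 c_1, so
  gamma(0) = c_0 / (1 - phi_1^2) = 2 / (1 - (-0.123)^2) = 2 / 0.984871 = 2.030723.
  gamma(1) = phi_1 gamma(0) = (-0.123)(2.030723) = -0.249779.
Therefore gamma(1) = -0.2498 (to 4 decimal places).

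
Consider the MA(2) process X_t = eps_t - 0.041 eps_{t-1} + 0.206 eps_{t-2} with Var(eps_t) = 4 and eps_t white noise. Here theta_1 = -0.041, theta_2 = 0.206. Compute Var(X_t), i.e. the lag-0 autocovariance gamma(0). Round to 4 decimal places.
\gamma(0) = 4.1765

For an MA(q) process X_t = eps_t + sum_i theta_i eps_{t-i} with
Var(eps_t) = sigma^2, the variance is
  gamma(0) = sigma^2 * (1 + sum_i theta_i^2).
  sum_i theta_i^2 = (-0.041)^2 + (0.206)^2 = 0.001681 + 0.042436 = 0.044117.
  gamma(0) = 4 * (1 + 0.044117) = 4 * 1.044117 = 4.176468, which rounds to 4.1765.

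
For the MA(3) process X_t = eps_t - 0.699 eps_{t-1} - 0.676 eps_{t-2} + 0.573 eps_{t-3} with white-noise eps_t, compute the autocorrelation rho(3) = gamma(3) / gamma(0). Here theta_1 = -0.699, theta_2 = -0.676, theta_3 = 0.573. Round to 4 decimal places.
\rho(3) = 0.2520

For an MA(q) process with theta_0 = 1, the autocovariance is
  gamma(k) = sigma^2 * sum_{i=0..q-k} theta_i * theta_{i+k},
and rho(k) = gamma(k) / gamma(0). Sigma^2 cancels.
  numerator   = (1)*(0.573) = 0.573.
  denominator = (1)^2 + (-0.699)^2 + (-0.676)^2 + (0.573)^2 = 2.273906.
  rho(3) = 0.573 / 2.273906 = 0.2520.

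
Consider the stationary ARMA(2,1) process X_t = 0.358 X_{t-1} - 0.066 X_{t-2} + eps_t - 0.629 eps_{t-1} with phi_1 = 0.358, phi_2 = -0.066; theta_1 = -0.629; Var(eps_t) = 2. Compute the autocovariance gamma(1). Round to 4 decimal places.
\gamma(1) = -0.4402

Multiply the model equation by X_{t-k} and take expectations. With theta_0 = psi_0 = 1 and psi_j the MA(infinity) weights, this gives
  gamma(k) - sum_i phi_i gamma(k-i) = c_k,
  c_k = sigma^2 * sum_{j=k..q} theta_j psi_{j-k}   (c_k = 0 for k > q),
using gamma(-m) = gamma(m).
psi-weights needed (psi_j = theta_j + sum_i phi_i psi_{j-i}):
  psi_1 = theta_1 + phi_1 = -0.629 + (0.358) = -0.271
Right-hand sides:
  c_0 = sigma^2 (1 + theta_1 psi_1) = 2 * (1 + (-0.629)(-0.271)) = 2 * 1.170459 = 2.340918
  c_1 = sigma^2 theta_1 = 2 * (-0.629) = -1.258
  c_2 = 0
Equations for k = 0, 1, 2 (AR order 2, c_2 = 0):
  (E0) gamma(0) = phi_1 gamma(1) + phi_2 gamma(2) + c_0
  (E1) gamma(1) = phi_1 gamma(0) + phi_2 gamma(1) + c_1
  (E2) gamma(2) = phi_1 gamma(1) + phi_2 gamma(0)
From (E1): gamma(1) = A gamma(0) + B with
  A = phi_1 / (1 - phi_2) = 0.358 / 1.066 = 0.335835,   B = c_1 / (1 - phi_2) = -1.258 / 1.066 = -1.180113.
Insert (E2) into (E0): gamma(0) (1 - phi_2^2) = phi_1 (1 + phi_2) gamma(1) + c_0.
  phi_1 (1 + phi_2) = (0.358)(0.934) = 0.334372,   1 - phi_2^2 = 0.995644.
Replace gamma(1) by A gamma(0) + B and collect gamma(0):
  gamma(0) [0.995644 - (0.334372)(0.335835)] = (0.334372)(-1.180113) + 2.340918
  gamma(0) * 0.88335 = 1.946321
  gamma(0) = 1.946321 / 0.88335 = 2.203341.
  gamma(1) = A gamma(0) + B = (0.335835)(2.203341) + (-1.180113) = -0.440154.
Therefore gamma(1) = -0.4402 (to 4 decimal places).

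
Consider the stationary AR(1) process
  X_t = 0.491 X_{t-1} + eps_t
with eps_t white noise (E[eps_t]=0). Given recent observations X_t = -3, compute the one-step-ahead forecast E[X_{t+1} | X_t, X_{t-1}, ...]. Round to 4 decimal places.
E[X_{t+1} \mid \mathcal F_t] = -1.4730

For an AR(p) model X_t = c + sum_i phi_i X_{t-i} + eps_t, the
one-step-ahead conditional mean is
  E[X_{t+1} | X_t, ...] = c + sum_i phi_i X_{t+1-i}.
Substitute known values:
  E[X_{t+1} | ...] = (0.491) * (-3)
                   = -1.4730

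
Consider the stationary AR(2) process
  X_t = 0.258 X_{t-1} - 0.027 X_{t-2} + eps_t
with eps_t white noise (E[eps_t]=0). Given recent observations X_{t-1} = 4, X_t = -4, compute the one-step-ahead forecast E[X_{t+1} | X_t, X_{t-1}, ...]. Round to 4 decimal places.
E[X_{t+1} \mid \mathcal F_t] = -1.1400

For an AR(p) model X_t = c + sum_i phi_i X_{t-i} + eps_t, the
one-step-ahead conditional mean is
  E[X_{t+1} | X_t, ...] = c + sum_i phi_i X_{t+1-i}.
Substitute known values:
  E[X_{t+1} | ...] = (0.258) * (-4) + (-0.027) * (4)
                   = -1.1400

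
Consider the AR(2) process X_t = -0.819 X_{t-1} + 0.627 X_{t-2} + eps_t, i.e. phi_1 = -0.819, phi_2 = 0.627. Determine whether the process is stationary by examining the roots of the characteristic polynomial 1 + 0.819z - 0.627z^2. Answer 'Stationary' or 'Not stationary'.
\text{Not stationary}

The AR(p) characteristic polynomial is P(z) = 1 + 0.819z - 0.627z^2.
Stationarity requires all roots to lie outside the unit circle, i.e. |z| > 1 for every root.
Set 1 + (0.819) z + (-0.627) z^2 = 0, i.e. a z^2 + b z + c = 0 with a = -0.627, b = 0.819, c = 1.
Discriminant D = b^2 - 4ac = (0.819)^2 - 4*(-0.627)*1 = 0.670761 - (-2.508) = 3.178761.
D >= 0, so the roots are real: z = (-b +/- sqrt(D)) / (2a) = (-0.819 +/- 1.782908) / (-1.254).
  z_1 = (-0.819 + 1.782908) / (-1.254) = -0.7687,   |z_1| = 0.7687.
  z_2 = (-0.819 - 1.782908) / (-1.254) = 2.0749,   |z_2| = 2.0749.
Moduli of all roots: 0.7687, 2.0749.
All moduli strictly greater than 1? No.
Verdict: Not stationary.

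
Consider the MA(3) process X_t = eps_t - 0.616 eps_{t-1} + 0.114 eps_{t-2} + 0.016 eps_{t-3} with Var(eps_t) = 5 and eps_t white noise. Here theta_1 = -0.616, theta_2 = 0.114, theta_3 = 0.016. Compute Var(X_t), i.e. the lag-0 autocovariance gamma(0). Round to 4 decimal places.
\gamma(0) = 6.9635

For an MA(q) process X_t = eps_t + sum_i theta_i eps_{t-i} with
Var(eps_t) = sigma^2, the variance is
  gamma(0) = sigma^2 * (1 + sum_i theta_i^2).
  sum_i theta_i^2 = (-0.616)^2 + (0.114)^2 + (0.016)^2 = 0.379456 + 0.012996 + 0.000256 = 0.392708.
  gamma(0) = 5 * (1 + 0.392708) = 5 * 1.392708 = 6.96354, which rounds to 6.9635.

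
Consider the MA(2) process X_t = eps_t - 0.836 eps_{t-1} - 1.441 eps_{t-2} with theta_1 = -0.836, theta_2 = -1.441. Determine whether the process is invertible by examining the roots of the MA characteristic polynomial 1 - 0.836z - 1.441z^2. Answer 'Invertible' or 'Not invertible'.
\text{Not invertible}

The MA(q) characteristic polynomial is P(z) = 1 - 0.836z - 1.441z^2.
Invertibility requires all roots to lie outside the unit circle, i.e. |z| > 1 for every root.
Set 1 + (-0.836) z + (-1.441) z^2 = 0, i.e. a z^2 + b z + c = 0 with a = -1.441, b = -0.836, c = 1.
Discriminant D = b^2 - 4ac = (-0.836)^2 - 4*(-1.441)*1 = 0.698896 - (-5.764) = 6.462896.
D >= 0, so the roots are real: z = (-b +/- sqrt(D)) / (2a) = (0.836 +/- 2.542223) / (-2.882).
  z_1 = (0.836 + 2.542223) / (-2.882) = -1.1722,   |z_1| = 1.1722.
  z_2 = (0.836 - 2.542223) / (-2.882) = 0.592,   |z_2| = 0.592.
Moduli of all roots: 1.1722, 0.5920.
All moduli strictly greater than 1? No.
Verdict: Not invertible.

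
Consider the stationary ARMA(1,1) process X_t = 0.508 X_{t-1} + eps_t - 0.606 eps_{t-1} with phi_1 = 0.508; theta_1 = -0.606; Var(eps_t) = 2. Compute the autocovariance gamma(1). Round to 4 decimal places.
\gamma(1) = -0.1828

Multiply the model equation by X_{t-k} and take expectations. With theta_0 = psi_0 = 1 and psi_j the MA(infinity) weights, this gives
  gamma(k) - sum_i phi_i gamma(k-i) = c_k,
  c_k = sigma^2 * sum_{j=k..q} theta_j psi_{j-k}   (c_k = 0 for k > q),
using gamma(-m) = gamma(m).
psi-weights needed (psi_j = theta_j + sum_i phi_i psi_{j-i}):
  psi_1 = theta_1 + phi_1 = -0.606 + (0.508) = -0.098
Right-hand sides:
  c_0 = sigma^2 (1 + theta_1 psi_1) = 2 * (1 + (-0.606)(-0.098)) = 2 * 1.059388 = 2.118776
  c_1 = sigma^2 theta_1 = 2 * (-0.606) = -1.212
  c_2 = 0
Equations for k = 0 and k = 1 (AR order 1):
  gamma(0) = phi_1 gamma(1) + c_0
  gamma(1) = phi_1 gamma(0) + c_1
Substituting the second into the first: gamma(0) (1 - phi_1^2) = c_0 + phi_1 c_1, so
  gamma(0) = (c_0 + phi_1 c_1) / (1 - phi_1^2) = (2.118776 + (0.508)(-1.212)) / (1 - (0.508)^2) = 1.50308 / 0.741936 = 2.025889.
  gamma(1) = phi_1 gamma(0) + c_1 = (0.508)(2.025889) + (-1.212) = -0.182848.
Therefore gamma(1) = -0.1828 (to 4 decimal places).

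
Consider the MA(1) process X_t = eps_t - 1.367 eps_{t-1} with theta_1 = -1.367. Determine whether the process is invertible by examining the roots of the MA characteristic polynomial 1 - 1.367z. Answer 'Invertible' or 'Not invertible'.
\text{Not invertible}

The MA(q) characteristic polynomial is P(z) = 1 - 1.367z.
Invertibility requires all roots to lie outside the unit circle, i.e. |z| > 1 for every root.
This is linear in z: 1 + (-1.367) z = 0  =>  z = -1/(-1.367) = 0.731529,  |z| = 0.731529.
Moduli of all roots: 0.7315.
All moduli strictly greater than 1? No.
Verdict: Not invertible.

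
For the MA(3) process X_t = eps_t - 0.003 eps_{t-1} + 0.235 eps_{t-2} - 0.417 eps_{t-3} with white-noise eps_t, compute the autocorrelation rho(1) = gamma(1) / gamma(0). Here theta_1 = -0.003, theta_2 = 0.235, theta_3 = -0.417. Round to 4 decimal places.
\rho(1) = -0.0827

For an MA(q) process with theta_0 = 1, the autocovariance is
  gamma(k) = sigma^2 * sum_{i=0..q-k} theta_i * theta_{i+k},
and rho(k) = gamma(k) / gamma(0). Sigma^2 cancels.
  numerator   = (1)*(-0.003) + (-0.003)*(0.235) + (0.235)*(-0.417) = -0.1017.
  denominator = (1)^2 + (-0.003)^2 + (0.235)^2 + (-0.417)^2 = 1.229123.
  rho(1) = -0.1017 / 1.229123 = -0.0827.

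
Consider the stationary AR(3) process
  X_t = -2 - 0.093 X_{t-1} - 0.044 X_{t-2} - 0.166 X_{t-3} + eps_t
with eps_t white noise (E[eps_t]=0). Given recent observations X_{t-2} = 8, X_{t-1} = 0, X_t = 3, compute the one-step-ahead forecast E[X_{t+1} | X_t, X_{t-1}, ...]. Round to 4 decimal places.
E[X_{t+1} \mid \mathcal F_t] = -3.6070

For an AR(p) model X_t = c + sum_i phi_i X_{t-i} + eps_t, the
one-step-ahead conditional mean is
  E[X_{t+1} | X_t, ...] = c + sum_i phi_i X_{t+1-i}.
Substitute known values:
  E[X_{t+1} | ...] = -2 + (-0.093) * (3) + (-0.044) * (0) + (-0.166) * (8)
                   = -3.6070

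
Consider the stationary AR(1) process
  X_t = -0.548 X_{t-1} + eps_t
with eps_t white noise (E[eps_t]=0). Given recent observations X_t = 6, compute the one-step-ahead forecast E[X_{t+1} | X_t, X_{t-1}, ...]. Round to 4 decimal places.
E[X_{t+1} \mid \mathcal F_t] = -3.2880

For an AR(p) model X_t = c + sum_i phi_i X_{t-i} + eps_t, the
one-step-ahead conditional mean is
  E[X_{t+1} | X_t, ...] = c + sum_i phi_i X_{t+1-i}.
Substitute known values:
  E[X_{t+1} | ...] = (-0.548) * (6)
                   = -3.2880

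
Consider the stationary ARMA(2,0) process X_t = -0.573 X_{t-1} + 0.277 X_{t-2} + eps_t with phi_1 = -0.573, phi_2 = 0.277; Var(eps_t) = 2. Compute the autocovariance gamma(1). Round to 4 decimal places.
\gamma(1) = -4.6163

Multiply the model equation by X_{t-k} and take expectations. With theta_0 = psi_0 = 1 and psi_j the MA(infinity) weights, this gives
  gamma(k) - sum_i phi_i gamma(k-i) = c_k,
  c_k = sigma^2 * sum_{j=k..q} theta_j psi_{j-k}   (c_k = 0 for k > q),
using gamma(-m) = gamma(m).
Pure AR (q = 0): c_0 = sigma^2 = 2, c_k = 0 for k >= 1.
Equations for k = 0, 1, 2 (AR order 2, c_2 = 0):
  (E0) gamma(0) = phi_1 gamma(1) + phi_2 gamma(2) + c_0
  (E1) gamma(1) = phi_1 gamma(0) + phi_2 gamma(1) + c_1
  (E2) gamma(2) = phi_1 gamma(1) + phi_2 gamma(0)
From (E1): gamma(1) = A gamma(0) + B with
  A = phi_1 / (1 - phi_2) = -0.573 / 0.723 = -0.792531,   B = c_1 / (1 - phi_2) = 0 / 0.723 = 0.
Insert (E2) into (E0): gamma(0) (1 - phi_2^2) = phi_1 (1 + phi_2) gamma(1) + c_0.
  phi_1 (1 + phi_2) = (-0.573)(1.277) = -0.731721,   1 - phi_2^2 = 0.923271.
Replace gamma(1) by A gamma(0) + B and collect gamma(0):
  gamma(0) [0.923271 - (-0.731721)(-0.792531)] = c_0 = 2
  gamma(0) * 0.343359 = 2
  gamma(0) = 2 / 0.343359 = 5.824802.
  gamma(1) = A gamma(0) = (-0.792531)(5.824802) = -4.616337.
Therefore gamma(1) = -4.6163 (to 4 decimal places).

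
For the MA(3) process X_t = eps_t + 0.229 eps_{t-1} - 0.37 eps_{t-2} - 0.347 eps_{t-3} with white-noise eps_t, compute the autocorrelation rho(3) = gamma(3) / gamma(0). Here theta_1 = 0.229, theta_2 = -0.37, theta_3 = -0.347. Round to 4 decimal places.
\rho(3) = -0.2649

For an MA(q) process with theta_0 = 1, the autocovariance is
  gamma(k) = sigma^2 * sum_{i=0..q-k} theta_i * theta_{i+k},
and rho(k) = gamma(k) / gamma(0). Sigma^2 cancels.
  numerator   = (1)*(-0.347) = -0.347.
  denominator = (1)^2 + (0.229)^2 + (-0.37)^2 + (-0.347)^2 = 1.30975.
  rho(3) = -0.347 / 1.30975 = -0.2649.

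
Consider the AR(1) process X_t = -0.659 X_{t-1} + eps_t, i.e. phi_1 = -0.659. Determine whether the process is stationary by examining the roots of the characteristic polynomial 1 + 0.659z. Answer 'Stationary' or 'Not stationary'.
\text{Stationary}

The AR(p) characteristic polynomial is P(z) = 1 + 0.659z.
Stationarity requires all roots to lie outside the unit circle, i.e. |z| > 1 for every root.
This is linear in z: 1 + (0.659) z = 0  =>  z = -1/(0.659) = -1.517451,  |z| = 1.517451.
Moduli of all roots: 1.5175.
All moduli strictly greater than 1? Yes.
Verdict: Stationary.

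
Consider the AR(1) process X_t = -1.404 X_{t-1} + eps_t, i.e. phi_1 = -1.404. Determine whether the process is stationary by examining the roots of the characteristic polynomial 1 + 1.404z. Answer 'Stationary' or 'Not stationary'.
\text{Not stationary}

The AR(p) characteristic polynomial is P(z) = 1 + 1.404z.
Stationarity requires all roots to lie outside the unit circle, i.e. |z| > 1 for every root.
This is linear in z: 1 + (1.404) z = 0  =>  z = -1/(1.404) = -0.712251,  |z| = 0.712251.
Moduli of all roots: 0.7123.
All moduli strictly greater than 1? No.
Verdict: Not stationary.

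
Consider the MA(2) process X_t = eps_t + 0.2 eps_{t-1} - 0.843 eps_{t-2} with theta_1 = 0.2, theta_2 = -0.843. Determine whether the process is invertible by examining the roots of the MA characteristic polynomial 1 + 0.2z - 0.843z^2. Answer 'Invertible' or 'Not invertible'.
\text{Not invertible}

The MA(q) characteristic polynomial is P(z) = 1 + 0.2z - 0.843z^2.
Invertibility requires all roots to lie outside the unit circle, i.e. |z| > 1 for every root.
Set 1 + (0.2) z + (-0.843) z^2 = 0, i.e. a z^2 + b z + c = 0 with a = -0.843, b = 0.2, c = 1.
Discriminant D = b^2 - 4ac = (0.2)^2 - 4*(-0.843)*1 = 0.04 - (-3.372) = 3.412.
D >= 0, so the roots are real: z = (-b +/- sqrt(D)) / (2a) = (-0.2 +/- 1.84716) / (-1.686).
  z_1 = (-0.2 + 1.84716) / (-1.686) = -0.977,   |z_1| = 0.977.
  z_2 = (-0.2 - 1.84716) / (-1.686) = 1.2142,   |z_2| = 1.2142.
Moduli of all roots: 0.9770, 1.2142.
All moduli strictly greater than 1? No.
Verdict: Not invertible.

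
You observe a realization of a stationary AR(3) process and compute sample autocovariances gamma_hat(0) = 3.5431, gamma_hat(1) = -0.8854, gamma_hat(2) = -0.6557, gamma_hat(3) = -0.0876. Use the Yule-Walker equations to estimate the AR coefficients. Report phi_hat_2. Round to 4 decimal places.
\hat\phi_{2} = -0.3180

The Yule-Walker equations for an AR(p) process read, in matrix form,
  Gamma_p phi = r_p,   with   (Gamma_p)_{ij} = gamma(|i - j|),
                       (r_p)_i = gamma(i),   i,j = 1..p.
Substitute the sample gammas (Toeplitz matrix and right-hand side of size 3):
  Gamma_p = [[3.5431, -0.8854, -0.6557], [-0.8854, 3.5431, -0.8854], [-0.6557, -0.8854, 3.5431]]
  r_p     = [-0.8854, -0.6557, -0.0876]
Written out (R1..R3):
  (R1) 3.5431 phi_1 - 0.8854 phi_2 - 0.6557 phi_3 = -0.8854
  (R2) -0.8854 phi_1 + 3.5431 phi_2 - 0.8854 phi_3 = -0.6557
  (R3) -0.6557 phi_1 - 0.8854 phi_2 + 3.5431 phi_3 = -0.0876
Gaussian elimination:
  R2 <- R2 - (-0.8854/3.5431) R1 = R2 - (-0.249894) R1:  3.321844 phi_2 - 1.049256 phi_3 = -0.876956
  R3 <- R3 - (-0.6557/3.5431) R1 = R3 - (-0.185064) R1:  -1.049256 phi_2 + 3.421754 phi_3 = -0.251456
  R3 <- R3 - (-1.049256/3.321844) R2 = R3 - (-0.315865) R2:  3.09033 phi_3 = -0.528456
Back-substitution:
  phi_hat_3 = -0.528456 / 3.09033 = -0.171003
  phi_hat_2 = (-0.876956 - (-1.049256)(-0.171003)) / 3.321844 = -0.318011
  phi_hat_1 = (-0.8854 - (-0.8854)(-0.318011) - (-0.6557)(-0.171003)) / 3.5431 = -0.36101
So phi_hat = [-0.3610, -0.3180, -0.1710].
Therefore phi_hat_2 = -0.3180.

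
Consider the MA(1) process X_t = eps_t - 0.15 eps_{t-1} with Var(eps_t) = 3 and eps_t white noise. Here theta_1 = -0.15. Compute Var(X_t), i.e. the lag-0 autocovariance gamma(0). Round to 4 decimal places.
\gamma(0) = 3.0675

For an MA(q) process X_t = eps_t + sum_i theta_i eps_{t-i} with
Var(eps_t) = sigma^2, the variance is
  gamma(0) = sigma^2 * (1 + sum_i theta_i^2).
  sum_i theta_i^2 = (-0.15)^2 = 0.0225.
  gamma(0) = 3 * (1 + 0.0225) = 3 * 1.0225 = 3.0675.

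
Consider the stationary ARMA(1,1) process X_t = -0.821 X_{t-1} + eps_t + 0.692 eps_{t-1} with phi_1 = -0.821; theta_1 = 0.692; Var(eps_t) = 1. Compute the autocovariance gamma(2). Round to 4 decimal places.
\gamma(2) = 0.1403

Multiply the model equation by X_{t-k} and take expectations. With theta_0 = psi_0 = 1 and psi_j the MA(infinity) weights, this gives
  gamma(k) - sum_i phi_i gamma(k-i) = c_k,
  c_k = sigma^2 * sum_{j=k..q} theta_j psi_{j-k}   (c_k = 0 for k > q),
using gamma(-m) = gamma(m).
psi-weights needed (psi_j = theta_j + sum_i phi_i psi_{j-i}):
  psi_1 = theta_1 + phi_1 = 0.692 + (-0.821) = -0.129
Right-hand sides:
  c_0 = sigma^2 (1 + theta_1 psi_1) = 1 * (1 + (0.692)(-0.129)) = 1 * 0.910732 = 0.910732
  c_1 = sigma^2 theta_1 = 1 * (0.692) = 0.692
  c_2 = 0
Equations for k = 0 and k = 1 (AR order 1):
  gamma(0) = phi_1 gamma(1) + c_0
  gamma(1) = phi_1 gamma(0) + c_1
Substituting the second into the first: gamma(0) (1 - phi_1^2) = c_0 + phi_1 c_1, so
  gamma(0) = (c_0 + phi_1 c_1) / (1 - phi_1^2) = (0.910732 + (-0.821)(0.692)) / (1 - (-0.821)^2) = 0.3426 / 0.325959 = 1.051052.
  gamma(1) = phi_1 gamma(0) + c_1 = (-0.821)(1.051052) + (0.692) = -0.170914.
For k = 2 (> q): gamma(2) = phi_1 gamma(1) = (-0.821)(-0.170914) = 0.14032.
Therefore gamma(2) = 0.1403 (to 4 decimal places).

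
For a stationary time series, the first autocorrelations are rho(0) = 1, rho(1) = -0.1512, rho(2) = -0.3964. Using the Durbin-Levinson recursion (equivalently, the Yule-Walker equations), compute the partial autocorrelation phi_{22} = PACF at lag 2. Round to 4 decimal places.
\phi_{22} = -0.4291

The PACF at lag k is phi_{kk}, the last component of the solution
to the Yule-Walker system G_k phi = r_k where
  (G_k)_{ij} = rho(|i - j|), (r_k)_i = rho(i), i,j = 1..k.
Equivalently, Durbin-Levinson gives phi_{kk} iteratively:
  phi_{11} = rho(1)
  phi_{kk} = [rho(k) - sum_{j=1..k-1} phi_{k-1,j} rho(k-j)]
            / [1 - sum_{j=1..k-1} phi_{k-1,j} rho(j)],
  phi_{k,j} = phi_{k-1,j} - phi_{kk} phi_{k-1,k-j},  j = 1..k-1.
Step k = 1:
  phi_11 = rho(1) = -0.1512.
Step k = 2:
  phi_22 = [rho(2) - phi_11 rho(1)] / [1 - phi_11 rho(1)] = [-0.3964 - (-0.1512)(-0.1512)] / [1 - (-0.1512)(-0.1512)]
         = -0.41926144 / 0.97713856 = -0.4291.
Therefore phi_{22} = -0.4291.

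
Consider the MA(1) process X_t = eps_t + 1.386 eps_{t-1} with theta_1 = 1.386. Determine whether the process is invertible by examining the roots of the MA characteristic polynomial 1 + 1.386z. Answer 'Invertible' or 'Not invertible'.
\text{Not invertible}

The MA(q) characteristic polynomial is P(z) = 1 + 1.386z.
Invertibility requires all roots to lie outside the unit circle, i.e. |z| > 1 for every root.
This is linear in z: 1 + (1.386) z = 0  =>  z = -1/(1.386) = -0.721501,  |z| = 0.721501.
Moduli of all roots: 0.7215.
All moduli strictly greater than 1? No.
Verdict: Not invertible.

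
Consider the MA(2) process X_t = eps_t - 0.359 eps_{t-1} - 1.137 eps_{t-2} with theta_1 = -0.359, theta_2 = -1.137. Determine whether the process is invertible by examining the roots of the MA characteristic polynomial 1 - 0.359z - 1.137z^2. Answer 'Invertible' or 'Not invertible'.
\text{Not invertible}

The MA(q) characteristic polynomial is P(z) = 1 - 0.359z - 1.137z^2.
Invertibility requires all roots to lie outside the unit circle, i.e. |z| > 1 for every root.
Set 1 + (-0.359) z + (-1.137) z^2 = 0, i.e. a z^2 + b z + c = 0 with a = -1.137, b = -0.359, c = 1.
Discriminant D = b^2 - 4ac = (-0.359)^2 - 4*(-1.137)*1 = 0.128881 - (-4.548) = 4.676881.
D >= 0, so the roots are real: z = (-b +/- sqrt(D)) / (2a) = (0.359 +/- 2.16261) / (-2.274).
  z_1 = (0.359 + 2.16261) / (-2.274) = -1.1089,   |z_1| = 1.1089.
  z_2 = (0.359 - 2.16261) / (-2.274) = 0.7931,   |z_2| = 0.7931.
Moduli of all roots: 1.1089, 0.7931.
All moduli strictly greater than 1? No.
Verdict: Not invertible.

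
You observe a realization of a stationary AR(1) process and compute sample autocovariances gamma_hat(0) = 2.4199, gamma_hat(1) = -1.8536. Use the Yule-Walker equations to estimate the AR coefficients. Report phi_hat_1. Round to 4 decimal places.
\hat\phi_{1} = -0.7660

The Yule-Walker equations for an AR(p) process read, in matrix form,
  Gamma_p phi = r_p,   with   (Gamma_p)_{ij} = gamma(|i - j|),
                       (r_p)_i = gamma(i),   i,j = 1..p.
Substitute the sample gammas (Toeplitz matrix and right-hand side of size 1):
  Gamma_p = [[2.4199]]
  r_p     = [-1.8536]
With p = 1 this is the single equation gamma(0) phi_1 = gamma(1):
  phi_hat_1 = gamma(1) / gamma(0) = -1.8536 / 2.4199 = -0.7660.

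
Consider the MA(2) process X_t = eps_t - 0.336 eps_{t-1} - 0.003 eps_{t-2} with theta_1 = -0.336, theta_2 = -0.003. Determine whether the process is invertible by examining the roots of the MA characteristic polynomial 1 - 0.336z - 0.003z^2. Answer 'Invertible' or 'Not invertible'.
\text{Invertible}

The MA(q) characteristic polynomial is P(z) = 1 - 0.336z - 0.003z^2.
Invertibility requires all roots to lie outside the unit circle, i.e. |z| > 1 for every root.
Set 1 + (-0.336) z + (-0.003) z^2 = 0, i.e. a z^2 + b z + c = 0 with a = -0.003, b = -0.336, c = 1.
Discriminant D = b^2 - 4ac = (-0.336)^2 - 4*(-0.003)*1 = 0.112896 - (-0.012) = 0.124896.
D >= 0, so the roots are real: z = (-b +/- sqrt(D)) / (2a) = (0.336 +/- 0.353406) / (-0.006).
  z_1 = (0.336 + 0.353406) / (-0.006) = -114.901,   |z_1| = 114.901.
  z_2 = (0.336 - 0.353406) / (-0.006) = 2.901,   |z_2| = 2.901.
Moduli of all roots: 114.9010, 2.9010.
All moduli strictly greater than 1? Yes.
Verdict: Invertible.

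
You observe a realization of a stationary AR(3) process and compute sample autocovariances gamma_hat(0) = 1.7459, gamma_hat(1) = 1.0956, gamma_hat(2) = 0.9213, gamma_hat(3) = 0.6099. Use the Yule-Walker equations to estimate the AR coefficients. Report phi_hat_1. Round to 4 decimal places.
\hat\phi_{1} = 0.5070

The Yule-Walker equations for an AR(p) process read, in matrix form,
  Gamma_p phi = r_p,   with   (Gamma_p)_{ij} = gamma(|i - j|),
                       (r_p)_i = gamma(i),   i,j = 1..p.
Substitute the sample gammas (Toeplitz matrix and right-hand side of size 3):
  Gamma_p = [[1.7459, 1.0956, 0.9213], [1.0956, 1.7459, 1.0956], [0.9213, 1.0956, 1.7459]]
  r_p     = [1.0956, 0.9213, 0.6099]
Written out (R1..R3):
  (R1) 1.7459 phi_1 + 1.0956 phi_2 + 0.9213 phi_3 = 1.0956
  (R2) 1.0956 phi_1 + 1.7459 phi_2 + 1.0956 phi_3 = 0.9213
  (R3) 0.9213 phi_1 + 1.0956 phi_2 + 1.7459 phi_3 = 0.6099
Gaussian elimination:
  R2 <- R2 - (1.0956/1.7459) R1 = R2 - (0.627527) R1:  1.058381 phi_2 + 0.517459 phi_3 = 0.233781
  R3 <- R3 - (0.9213/1.7459) R1 = R3 - (0.527693) R1:  0.517459 phi_2 + 1.259736 phi_3 = 0.031759
  R3 <- R3 - (0.517459/1.058381) R2 = R3 - (0.488916) R2:  1.006742 phi_3 = -0.08254
Back-substitution:
  phi_hat_3 = -0.08254 / 1.006742 = -0.081987
  phi_hat_2 = (0.233781 - (0.517459)(-0.081987)) / 1.058381 = 0.26097
  phi_hat_1 = (1.0956 - (1.0956)(0.26097) - (0.9213)(-0.081987)) / 1.7459 = 0.507025
So phi_hat = [0.5070, 0.2610, -0.0820].
Therefore phi_hat_1 = 0.5070.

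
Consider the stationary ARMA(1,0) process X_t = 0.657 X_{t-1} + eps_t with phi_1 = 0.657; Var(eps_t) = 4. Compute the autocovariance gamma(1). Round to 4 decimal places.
\gamma(1) = 4.6239

Multiply the model equation by X_{t-k} and take expectations. With theta_0 = psi_0 = 1 and psi_j the MA(infinity) weights, this gives
  gamma(k) - sum_i phi_i gamma(k-i) = c_k,
  c_k = sigma^2 * sum_{j=k..q} theta_j psi_{j-k}   (c_k = 0 for k > q),
using gamma(-m) = gamma(m).
Pure AR (q = 0): c_0 = sigma^2 = 4, c_k = 0 for k >= 1.
Equations for k = 0 and k = 1 (AR order 1):
  gamma(0) = phi_1 gamma(1) + c_0
  gamma(1) = phi_1 gamma(0) + c_1
Substituting the second into the first: gamma(0) (1 - phi_1^2) = c_0 + phi_1 c_1, so
  gamma(0) = c_0 / (1 - phi_1^2) = 4 / (1 - (0.657)^2) = 4 / 0.568351 = 7.037904.
  gamma(1) = phi_1 gamma(0) = (0.657)(7.037904) = 4.623903.
Therefore gamma(1) = 4.6239 (to 4 decimal places).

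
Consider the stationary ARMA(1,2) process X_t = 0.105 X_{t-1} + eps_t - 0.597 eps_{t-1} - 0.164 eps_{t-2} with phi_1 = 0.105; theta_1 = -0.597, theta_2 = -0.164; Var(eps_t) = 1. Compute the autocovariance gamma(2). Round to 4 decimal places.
\gamma(2) = -0.2040

Multiply the model equation by X_{t-k} and take expectations. With theta_0 = psi_0 = 1 and psi_j the MA(infinity) weights, this gives
  gamma(k) - sum_i phi_i gamma(k-i) = c_k,
  c_k = sigma^2 * sum_{j=k..q} theta_j psi_{j-k}   (c_k = 0 for k > q),
using gamma(-m) = gamma(m).
psi-weights needed (psi_j = theta_j + sum_i phi_i psi_{j-i}):
  psi_1 = theta_1 + phi_1 = -0.597 + (0.105) = -0.492
  psi_2 = theta_2 + phi_1 psi_1 = -0.164 + (0.105)(-0.492) = -0.21566
Right-hand sides:
  c_0 = sigma^2 (1 + theta_1 psi_1 + theta_2 psi_2) = 1 * (1 + (-0.597)(-0.492) + (-0.164)(-0.21566)) = 1 * 1.329092 = 1.329092
  c_1 = sigma^2 (theta_1 + theta_2 psi_1) = 1 * (-0.597 + (-0.164)(-0.492)) = -0.516312
  c_2 = sigma^2 theta_2 = 1 * (-0.164) = -0.164
Equations for k = 0 and k = 1 (AR order 1):
  gamma(0) = phi_1 gamma(1) + c_0
  gamma(1) = phi_1 gamma(0) + c_1
Substituting the second into the first: gamma(0) (1 - phi_1^2) = c_0 + phi_1 c_1, so
  gamma(0) = (c_0 + phi_1 c_1) / (1 - phi_1^2) = (1.329092 + (0.105)(-0.516312)) / (1 - (0.105)^2) = 1.274879 / 0.988975 = 1.289092.
  gamma(1) = phi_1 gamma(0) + c_1 = (0.105)(1.289092) + (-0.516312) = -0.380957.
For k = 2: gamma(2) = phi_1 gamma(1) + c_2
  = (0.105)(-0.380957) + (-0.164) = -0.204001.
Therefore gamma(2) = -0.2040 (to 4 decimal places).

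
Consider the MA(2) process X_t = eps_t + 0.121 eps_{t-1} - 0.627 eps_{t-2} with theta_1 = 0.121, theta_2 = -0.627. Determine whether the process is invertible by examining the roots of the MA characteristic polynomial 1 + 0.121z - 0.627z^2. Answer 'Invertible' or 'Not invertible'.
\text{Invertible}

The MA(q) characteristic polynomial is P(z) = 1 + 0.121z - 0.627z^2.
Invertibility requires all roots to lie outside the unit circle, i.e. |z| > 1 for every root.
Set 1 + (0.121) z + (-0.627) z^2 = 0, i.e. a z^2 + b z + c = 0 with a = -0.627, b = 0.121, c = 1.
Discriminant D = b^2 - 4ac = (0.121)^2 - 4*(-0.627)*1 = 0.014641 - (-2.508) = 2.522641.
D >= 0, so the roots are real: z = (-b +/- sqrt(D)) / (2a) = (-0.121 +/- 1.588282) / (-1.254).
  z_1 = (-0.121 + 1.588282) / (-1.254) = -1.1701,   |z_1| = 1.1701.
  z_2 = (-0.121 - 1.588282) / (-1.254) = 1.3631,   |z_2| = 1.3631.
Moduli of all roots: 1.1701, 1.3631.
All moduli strictly greater than 1? Yes.
Verdict: Invertible.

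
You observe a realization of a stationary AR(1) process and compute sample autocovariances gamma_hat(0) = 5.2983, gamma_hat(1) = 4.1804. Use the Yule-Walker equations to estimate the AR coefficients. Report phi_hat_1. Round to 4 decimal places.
\hat\phi_{1} = 0.7890

The Yule-Walker equations for an AR(p) process read, in matrix form,
  Gamma_p phi = r_p,   with   (Gamma_p)_{ij} = gamma(|i - j|),
                       (r_p)_i = gamma(i),   i,j = 1..p.
Substitute the sample gammas (Toeplitz matrix and right-hand side of size 1):
  Gamma_p = [[5.2983]]
  r_p     = [4.1804]
With p = 1 this is the single equation gamma(0) phi_1 = gamma(1):
  phi_hat_1 = gamma(1) / gamma(0) = 4.1804 / 5.2983 = 0.7890.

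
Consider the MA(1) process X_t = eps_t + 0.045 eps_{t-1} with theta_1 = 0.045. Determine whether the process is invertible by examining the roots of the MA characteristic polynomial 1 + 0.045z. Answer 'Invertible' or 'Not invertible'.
\text{Invertible}

The MA(q) characteristic polynomial is P(z) = 1 + 0.045z.
Invertibility requires all roots to lie outside the unit circle, i.e. |z| > 1 for every root.
This is linear in z: 1 + (0.045) z = 0  =>  z = -1/(0.045) = -22.222222,  |z| = 22.222222.
Moduli of all roots: 22.2222.
All moduli strictly greater than 1? Yes.
Verdict: Invertible.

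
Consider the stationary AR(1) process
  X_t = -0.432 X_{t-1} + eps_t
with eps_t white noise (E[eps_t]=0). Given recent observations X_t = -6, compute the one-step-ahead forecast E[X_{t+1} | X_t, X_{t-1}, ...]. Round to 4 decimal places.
E[X_{t+1} \mid \mathcal F_t] = 2.5920

For an AR(p) model X_t = c + sum_i phi_i X_{t-i} + eps_t, the
one-step-ahead conditional mean is
  E[X_{t+1} | X_t, ...] = c + sum_i phi_i X_{t+1-i}.
Substitute known values:
  E[X_{t+1} | ...] = (-0.432) * (-6)
                   = 2.5920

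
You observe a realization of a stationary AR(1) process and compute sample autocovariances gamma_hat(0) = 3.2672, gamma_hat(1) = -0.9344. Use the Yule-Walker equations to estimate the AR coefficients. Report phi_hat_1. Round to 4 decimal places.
\hat\phi_{1} = -0.2860

The Yule-Walker equations for an AR(p) process read, in matrix form,
  Gamma_p phi = r_p,   with   (Gamma_p)_{ij} = gamma(|i - j|),
                       (r_p)_i = gamma(i),   i,j = 1..p.
Substitute the sample gammas (Toeplitz matrix and right-hand side of size 1):
  Gamma_p = [[3.2672]]
  r_p     = [-0.9344]
With p = 1 this is the single equation gamma(0) phi_1 = gamma(1):
  phi_hat_1 = gamma(1) / gamma(0) = -0.9344 / 3.2672 = -0.2860.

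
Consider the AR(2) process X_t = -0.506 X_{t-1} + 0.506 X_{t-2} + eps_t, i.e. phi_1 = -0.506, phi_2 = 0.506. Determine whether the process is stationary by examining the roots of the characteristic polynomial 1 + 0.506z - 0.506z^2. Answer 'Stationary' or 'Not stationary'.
\text{Not stationary}

The AR(p) characteristic polynomial is P(z) = 1 + 0.506z - 0.506z^2.
Stationarity requires all roots to lie outside the unit circle, i.e. |z| > 1 for every root.
Set 1 + (0.506) z + (-0.506) z^2 = 0, i.e. a z^2 + b z + c = 0 with a = -0.506, b = 0.506, c = 1.
Discriminant D = b^2 - 4ac = (0.506)^2 - 4*(-0.506)*1 = 0.256036 - (-2.024) = 2.280036.
D >= 0, so the roots are real: z = (-b +/- sqrt(D)) / (2a) = (-0.506 +/- 1.509979) / (-1.012).
  z_1 = (-0.506 + 1.509979) / (-1.012) = -0.9921,   |z_1| = 0.9921.
  z_2 = (-0.506 - 1.509979) / (-1.012) = 1.9921,   |z_2| = 1.9921.
Moduli of all roots: 0.9921, 1.9921.
All moduli strictly greater than 1? No.
Verdict: Not stationary.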